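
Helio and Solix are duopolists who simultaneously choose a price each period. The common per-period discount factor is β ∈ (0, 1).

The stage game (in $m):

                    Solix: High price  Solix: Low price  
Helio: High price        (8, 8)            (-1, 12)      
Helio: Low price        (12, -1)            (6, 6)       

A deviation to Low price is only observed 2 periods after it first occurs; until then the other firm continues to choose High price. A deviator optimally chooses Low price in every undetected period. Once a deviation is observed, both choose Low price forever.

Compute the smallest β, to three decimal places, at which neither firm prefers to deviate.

0.816

A deviator earns 12 for 2 periods, then 6 forever; cooperating earns 8 forever. Multiplying the IC by (1−β):
8 ≥ 12(1−β^2) + 6β^2, so 6·β^2 ≥ 4 and β^2 ≥ 2/3.
β ≥ (2/3)^(1/2) ≈ 0.816.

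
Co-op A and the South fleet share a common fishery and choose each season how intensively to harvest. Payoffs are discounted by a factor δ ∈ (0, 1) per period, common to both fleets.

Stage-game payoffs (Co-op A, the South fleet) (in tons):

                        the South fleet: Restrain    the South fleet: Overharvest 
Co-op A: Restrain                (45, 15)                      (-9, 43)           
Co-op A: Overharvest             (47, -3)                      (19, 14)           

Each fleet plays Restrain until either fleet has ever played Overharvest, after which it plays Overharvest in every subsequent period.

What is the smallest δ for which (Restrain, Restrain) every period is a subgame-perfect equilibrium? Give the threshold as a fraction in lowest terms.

28/29

For Co-op A: deviation gain 47−45 = 2, per-period punishment loss 45−19 = 26. IC gives δ ≥ 2/28 = 1/14.
For the South fleet: gain 28, loss 1 per period, so δ ≥ 28/29.
The tighter constraint is the South fleet's, so cooperation needs δ ≥ 28/29.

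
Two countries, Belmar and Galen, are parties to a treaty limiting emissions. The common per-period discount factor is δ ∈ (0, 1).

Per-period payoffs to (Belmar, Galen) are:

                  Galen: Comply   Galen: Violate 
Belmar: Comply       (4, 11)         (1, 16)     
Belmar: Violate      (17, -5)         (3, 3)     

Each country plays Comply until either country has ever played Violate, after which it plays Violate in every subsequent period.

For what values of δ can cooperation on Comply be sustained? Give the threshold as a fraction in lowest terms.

13/14

Belmar: cooperation gives 4 each period; deviation gives 17 once then 3 forever.
  4/(1−δ) ≥ 17 + 3δ/(1−δ) ⇒ δ ≥ 13/14.
Galen: cooperation gives 11 each period; deviation gives 16 once then 3 forever.
  δ ≥ 5/13.
Both must hold, so the binding constraint is Belmar's: δ ≥ 13/14.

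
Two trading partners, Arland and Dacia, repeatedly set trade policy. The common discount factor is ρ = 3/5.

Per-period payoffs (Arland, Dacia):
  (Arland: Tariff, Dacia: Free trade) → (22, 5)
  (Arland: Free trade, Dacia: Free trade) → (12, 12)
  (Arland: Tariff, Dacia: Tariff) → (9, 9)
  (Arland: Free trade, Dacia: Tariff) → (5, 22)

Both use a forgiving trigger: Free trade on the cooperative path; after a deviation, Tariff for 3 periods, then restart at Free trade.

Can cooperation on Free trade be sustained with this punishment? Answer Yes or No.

No

Comparing payoff streams over the 4 periods until play realigns: cooperate → 12(1+ρ+…+ρ^3); deviate → 22 + 9(ρ+…+ρ^3).
Cooperation is sustained iff (12−9)(ρ+…+ρ^3) ≥ 22−12.
ρ+…+ρ^3 = 3/5·(1−(3/5)^3)/(1−3/5) = 1.1760, and (22−12)/(12−9) = 3.3333.
1.1760 < 3.3333, so cooperation is not sustainable.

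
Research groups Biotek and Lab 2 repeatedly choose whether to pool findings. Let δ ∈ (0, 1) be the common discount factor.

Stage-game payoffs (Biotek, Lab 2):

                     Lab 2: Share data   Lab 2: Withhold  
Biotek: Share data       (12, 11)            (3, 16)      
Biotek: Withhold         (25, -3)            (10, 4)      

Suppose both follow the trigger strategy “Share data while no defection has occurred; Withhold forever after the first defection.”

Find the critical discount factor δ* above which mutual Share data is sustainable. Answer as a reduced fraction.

For Biotek: deviation gain 25−12 = 13, per-period punishment loss 12−10 = 2. IC gives δ ≥ 13/15.
For Lab 2: gain 5, loss 7 per period, so δ ≥ 5/12.
The tighter constraint is Biotek's, so cooperation needs δ ≥ 13/15.

13/15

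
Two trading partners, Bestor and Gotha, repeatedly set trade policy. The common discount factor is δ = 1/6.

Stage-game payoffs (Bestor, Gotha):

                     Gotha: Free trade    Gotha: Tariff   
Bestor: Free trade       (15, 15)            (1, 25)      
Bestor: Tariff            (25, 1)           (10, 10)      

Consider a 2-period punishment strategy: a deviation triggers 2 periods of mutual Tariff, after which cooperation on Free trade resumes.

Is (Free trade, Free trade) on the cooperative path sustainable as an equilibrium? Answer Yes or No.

No

IC: δ+…+δ^2 ≥ (25−15)/(15−10) = 2.
At δ = 1/6: partial sum = 0.1944 < 2.0000. Cooperation not sustainable.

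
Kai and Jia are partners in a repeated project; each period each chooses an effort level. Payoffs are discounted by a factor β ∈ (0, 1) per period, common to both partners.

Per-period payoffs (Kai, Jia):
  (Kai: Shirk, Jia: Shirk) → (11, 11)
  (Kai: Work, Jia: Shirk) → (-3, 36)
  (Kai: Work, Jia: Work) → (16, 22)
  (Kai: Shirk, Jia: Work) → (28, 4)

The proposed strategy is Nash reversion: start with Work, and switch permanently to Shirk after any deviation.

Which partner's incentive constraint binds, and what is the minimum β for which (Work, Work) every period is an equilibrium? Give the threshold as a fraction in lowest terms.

Kai; β ≥ 12/17

Kai: cooperation gives 16 each period; deviation gives 28 once then 11 forever.
  16/(1−β) ≥ 28 + 11β/(1−β) ⇒ β ≥ 12/17.
Jia: cooperation gives 22 each period; deviation gives 36 once then 11 forever.
  β ≥ 14/25.
Both must hold, so the binding constraint is Kai's: β ≥ 12/17.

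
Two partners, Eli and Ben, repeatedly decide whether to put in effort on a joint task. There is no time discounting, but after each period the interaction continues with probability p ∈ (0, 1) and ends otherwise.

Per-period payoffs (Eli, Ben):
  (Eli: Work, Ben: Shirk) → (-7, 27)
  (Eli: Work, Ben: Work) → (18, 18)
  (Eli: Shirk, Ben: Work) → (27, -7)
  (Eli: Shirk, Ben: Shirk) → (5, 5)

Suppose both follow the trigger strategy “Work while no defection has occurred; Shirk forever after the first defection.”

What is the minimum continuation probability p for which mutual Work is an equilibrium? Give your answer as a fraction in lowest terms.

9/22

Expected cooperation value is 18 + p·18 + p²·18 + … = 18/(1−p); deviation gives 27 + p·5/(1−p).
18 ≥ 27(1−p) + 5p ⇒ 22p ≥ 9 ⇒ p ≥ 9/22.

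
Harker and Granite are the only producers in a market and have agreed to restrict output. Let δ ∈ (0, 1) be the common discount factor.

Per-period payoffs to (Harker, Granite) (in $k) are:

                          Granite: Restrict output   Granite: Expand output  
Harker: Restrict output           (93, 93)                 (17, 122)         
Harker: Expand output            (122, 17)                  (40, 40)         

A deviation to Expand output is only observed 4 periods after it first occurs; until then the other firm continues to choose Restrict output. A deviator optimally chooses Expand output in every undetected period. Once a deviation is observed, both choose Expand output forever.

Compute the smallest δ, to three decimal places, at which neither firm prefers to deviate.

Deviating for the 4 undetected periods gains 122−93 = 29 per period over cooperation, then loses 93−40 = 53 per period forever once punishment starts.
Gain: 29(1 + δ + … + δ^3); loss: 53·δ^4/(1−δ).
No profitable deviation ⇔ 29(1−δ^4) ≤ 53·δ^4, i.e. δ^4 ≥ 29/(29+53) = 29/82.
Hence δ ≥ (29/82)^(1/4) ≈ 0.771.

0.771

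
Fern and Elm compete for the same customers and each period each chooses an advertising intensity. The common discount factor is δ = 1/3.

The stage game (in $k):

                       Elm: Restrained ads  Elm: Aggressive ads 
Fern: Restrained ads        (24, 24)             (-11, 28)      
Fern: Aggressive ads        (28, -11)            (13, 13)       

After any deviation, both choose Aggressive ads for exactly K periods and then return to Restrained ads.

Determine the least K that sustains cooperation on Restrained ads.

No profitable deviation requires (24−13)(δ+…+δ^K) ≥ 28−24, i.e. δ+…+δ^K ≥ 4/11 ≈ 0.3636.
With δ = 1/3, the partial sums are K=1: 0.3333, K=2: 0.4444.
K = 2 is the first length at which the sum reaches 0.3636.

2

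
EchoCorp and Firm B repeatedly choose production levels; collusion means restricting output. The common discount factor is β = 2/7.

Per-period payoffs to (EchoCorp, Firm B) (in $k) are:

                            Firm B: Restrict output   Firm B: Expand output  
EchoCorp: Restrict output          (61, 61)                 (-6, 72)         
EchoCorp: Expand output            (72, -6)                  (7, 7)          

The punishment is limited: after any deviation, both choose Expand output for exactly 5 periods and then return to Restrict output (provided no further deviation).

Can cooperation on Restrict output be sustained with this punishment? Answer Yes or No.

IC: β+…+β^5 ≥ (72−61)/(61−7) = 11/54.
At β = 2/7: partial sum = 0.3992 ≥ 0.2037. Cooperation sustainable.

Yes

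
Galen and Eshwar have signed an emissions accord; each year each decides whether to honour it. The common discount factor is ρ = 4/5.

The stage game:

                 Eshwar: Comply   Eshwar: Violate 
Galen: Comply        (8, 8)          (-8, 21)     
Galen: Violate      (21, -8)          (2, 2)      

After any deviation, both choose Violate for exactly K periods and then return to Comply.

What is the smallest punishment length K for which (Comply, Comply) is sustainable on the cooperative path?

4

Need Σ_{k=1}^{K} ρ^k ≥ (21−8)/(8−2) = 2.1667 at ρ = 4/5.
At K = 3 the sum is 1.9520 < 2.1667; at K = 4 it is 2.3616 ≥ 2.1667.
So the minimum punishment length is K = 4.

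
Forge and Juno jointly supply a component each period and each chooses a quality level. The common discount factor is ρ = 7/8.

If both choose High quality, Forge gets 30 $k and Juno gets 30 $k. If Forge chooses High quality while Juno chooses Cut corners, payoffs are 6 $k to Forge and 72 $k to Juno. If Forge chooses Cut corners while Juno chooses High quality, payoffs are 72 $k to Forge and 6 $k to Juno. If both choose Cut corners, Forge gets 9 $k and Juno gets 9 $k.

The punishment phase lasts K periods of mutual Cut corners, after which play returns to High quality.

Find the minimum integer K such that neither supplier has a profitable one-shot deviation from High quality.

IC: ρ(1−ρ^K)/(1−ρ) ≥ (72−30)/(30−9) = 2.
With ρ = 7/8: need 1 − ρ^K ≥ 2·(1−7/8)/(7/8), i.e. ρ^K ≤ 0.7143.
Since (7/8)^2 = 0.7656 and (7/8)^3 = 0.6699, the smallest such K is 3.

3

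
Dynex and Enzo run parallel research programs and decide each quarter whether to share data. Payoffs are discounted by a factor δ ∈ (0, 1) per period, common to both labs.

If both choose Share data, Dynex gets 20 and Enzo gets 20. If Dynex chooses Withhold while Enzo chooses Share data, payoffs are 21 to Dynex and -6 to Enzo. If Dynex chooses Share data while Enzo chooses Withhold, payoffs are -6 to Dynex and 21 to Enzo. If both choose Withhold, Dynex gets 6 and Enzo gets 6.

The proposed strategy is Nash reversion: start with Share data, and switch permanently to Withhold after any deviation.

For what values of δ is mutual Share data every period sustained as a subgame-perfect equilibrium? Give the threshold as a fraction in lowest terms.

One-period gain from deviating is 21 − 20 = 1. The loss is 20 − 6 = 14 in every subsequent period, with present value 14·δ/(1−δ).
Deviation is unprofitable when 14·δ/(1−δ) ≥ 1, i.e. δ/(1−δ) ≥ 1/14.
Equivalently δ ≥ 1/(1+14) = 1/15.

1/15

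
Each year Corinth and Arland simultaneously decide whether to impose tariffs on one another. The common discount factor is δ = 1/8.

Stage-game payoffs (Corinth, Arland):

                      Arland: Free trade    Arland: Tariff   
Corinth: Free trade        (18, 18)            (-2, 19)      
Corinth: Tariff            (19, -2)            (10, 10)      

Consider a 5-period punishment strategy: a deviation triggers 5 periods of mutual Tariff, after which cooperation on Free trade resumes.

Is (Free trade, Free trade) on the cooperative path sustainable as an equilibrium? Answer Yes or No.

Comparing payoff streams over the 6 periods until play realigns: cooperate → 18(1+δ+…+δ^5); deviate → 19 + 10(δ+…+δ^5).
Cooperation is sustained iff (18−10)(δ+…+δ^5) ≥ 19−18.
δ+…+δ^5 = 1/8·(1−(1/8)^5)/(1−1/8) = 0.1429, and (19−18)/(18−10) = 0.1250.
0.1429 ≥ 0.1250, so cooperation is sustainable.

Yes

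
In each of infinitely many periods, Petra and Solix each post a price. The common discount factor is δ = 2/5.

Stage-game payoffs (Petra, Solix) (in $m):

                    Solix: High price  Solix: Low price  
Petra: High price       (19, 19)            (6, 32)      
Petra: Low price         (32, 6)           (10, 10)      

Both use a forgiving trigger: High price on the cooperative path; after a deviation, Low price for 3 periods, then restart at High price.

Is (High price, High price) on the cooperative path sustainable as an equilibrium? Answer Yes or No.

Comparing payoff streams over the 4 periods until play realigns: cooperate → 19(1+δ+…+δ^3); deviate → 32 + 10(δ+…+δ^3).
Cooperation is sustained iff (19−10)(δ+…+δ^3) ≥ 32−19.
δ+…+δ^3 = 2/5·(1−(2/5)^3)/(1−2/5) = 0.6240, and (32−19)/(19−10) = 1.4444.
0.6240 < 1.4444, so cooperation is not sustainable.

No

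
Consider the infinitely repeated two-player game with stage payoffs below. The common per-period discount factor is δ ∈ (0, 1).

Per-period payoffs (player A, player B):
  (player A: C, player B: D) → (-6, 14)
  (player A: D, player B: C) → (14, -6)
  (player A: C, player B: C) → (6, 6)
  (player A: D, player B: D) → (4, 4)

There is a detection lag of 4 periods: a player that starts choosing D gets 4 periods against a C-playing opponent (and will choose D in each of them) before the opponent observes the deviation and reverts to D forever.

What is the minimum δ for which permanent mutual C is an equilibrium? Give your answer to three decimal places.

0.946

The best deviation is to choose D for all 4 undetected periods, earning 14 each, then 4 forever once detected.
Deviation value: 14(1−δ^4)/(1−δ) + 4δ^4/(1−δ); cooperation value: 6/(1−δ).
IC: 6 ≥ 14(1−δ^4) + 4δ^4 = 14 − 10δ^4.
So δ^4 ≥ 8/10 = 4/5, giving δ ≥ (4/5)^(1/4) ≈ 0.946.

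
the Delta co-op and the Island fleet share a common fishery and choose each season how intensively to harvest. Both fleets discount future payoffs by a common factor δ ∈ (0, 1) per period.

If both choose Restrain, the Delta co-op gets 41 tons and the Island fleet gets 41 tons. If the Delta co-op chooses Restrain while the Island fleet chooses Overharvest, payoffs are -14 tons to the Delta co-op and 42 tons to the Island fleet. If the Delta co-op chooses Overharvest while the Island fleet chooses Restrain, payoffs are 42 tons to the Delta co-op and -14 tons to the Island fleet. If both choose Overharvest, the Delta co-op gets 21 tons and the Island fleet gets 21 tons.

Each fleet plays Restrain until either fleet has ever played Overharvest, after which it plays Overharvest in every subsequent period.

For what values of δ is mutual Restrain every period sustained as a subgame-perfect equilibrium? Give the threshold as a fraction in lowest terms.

1/21

One-period gain from deviating is 42 − 41 = 1. The loss is 41 − 21 = 20 in every subsequent period, with present value 20·δ/(1−δ).
Deviation is unprofitable when 20·δ/(1−δ) ≥ 1, i.e. δ/(1−δ) ≥ 1/20.
Equivalently δ ≥ 1/(1+20) = 1/21.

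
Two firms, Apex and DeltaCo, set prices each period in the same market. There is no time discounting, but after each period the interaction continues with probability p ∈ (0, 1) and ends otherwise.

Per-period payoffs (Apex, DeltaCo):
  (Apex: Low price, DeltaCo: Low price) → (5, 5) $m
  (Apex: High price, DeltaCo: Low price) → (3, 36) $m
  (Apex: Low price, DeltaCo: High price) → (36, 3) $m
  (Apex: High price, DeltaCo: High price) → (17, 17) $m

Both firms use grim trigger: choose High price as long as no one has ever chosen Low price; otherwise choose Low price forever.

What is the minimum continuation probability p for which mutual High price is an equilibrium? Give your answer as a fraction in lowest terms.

19/31

Expected cooperation value is 17 + p·17 + p²·17 + … = 17/(1−p); deviation gives 36 + p·5/(1−p).
17 ≥ 36(1−p) + 5p ⇒ 31p ≥ 19 ⇒ p ≥ 19/31.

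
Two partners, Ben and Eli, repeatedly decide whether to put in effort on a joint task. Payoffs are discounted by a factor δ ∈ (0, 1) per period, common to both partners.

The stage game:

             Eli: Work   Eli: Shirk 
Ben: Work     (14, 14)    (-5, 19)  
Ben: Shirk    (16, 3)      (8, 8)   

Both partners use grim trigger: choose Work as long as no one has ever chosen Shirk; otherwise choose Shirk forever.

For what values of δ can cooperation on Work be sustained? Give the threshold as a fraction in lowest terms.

For Ben: deviation gain 16−14 = 2, per-period punishment loss 14−8 = 6. IC gives δ ≥ 2/8 = 1/4.
For Eli: gain 5, loss 6 per period, so δ ≥ 5/11.
The tighter constraint is Eli's, so cooperation needs δ ≥ 5/11.

5/11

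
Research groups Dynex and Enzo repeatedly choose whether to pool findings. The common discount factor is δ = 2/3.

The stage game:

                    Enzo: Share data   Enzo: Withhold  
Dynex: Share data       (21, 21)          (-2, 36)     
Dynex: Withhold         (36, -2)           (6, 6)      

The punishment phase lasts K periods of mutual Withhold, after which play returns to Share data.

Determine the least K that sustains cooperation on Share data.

Need Σ_{k=1}^{K} δ^k ≥ (36−21)/(21−6) = 1.0000 at δ = 2/3.
At K = 1 the sum is 0.6667 < 1.0000; at K = 2 it is 1.1111 ≥ 1.0000.
So the minimum punishment length is K = 2.

2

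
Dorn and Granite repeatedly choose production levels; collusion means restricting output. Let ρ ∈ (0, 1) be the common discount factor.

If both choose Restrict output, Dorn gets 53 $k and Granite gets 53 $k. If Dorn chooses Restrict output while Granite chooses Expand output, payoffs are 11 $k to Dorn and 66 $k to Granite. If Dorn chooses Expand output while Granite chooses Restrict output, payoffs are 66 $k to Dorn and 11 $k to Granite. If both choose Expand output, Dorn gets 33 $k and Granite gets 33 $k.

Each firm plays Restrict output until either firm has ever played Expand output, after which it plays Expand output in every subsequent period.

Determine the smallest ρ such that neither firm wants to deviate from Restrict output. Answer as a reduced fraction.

Cooperation forever yields 53 each period: 53/(1−ρ).
Deviating yields 66 once, then 33 forever: 66 + 33ρ/(1−ρ).
No profitable deviation requires 53/(1−ρ) ≥ 66 + 33ρ/(1−ρ).
Multiplying by (1−ρ): 53 ≥ 66(1−ρ) + 33ρ = 66 − 33ρ.
So 33ρ ≥ 13, i.e. ρ ≥ 13/33.

13/33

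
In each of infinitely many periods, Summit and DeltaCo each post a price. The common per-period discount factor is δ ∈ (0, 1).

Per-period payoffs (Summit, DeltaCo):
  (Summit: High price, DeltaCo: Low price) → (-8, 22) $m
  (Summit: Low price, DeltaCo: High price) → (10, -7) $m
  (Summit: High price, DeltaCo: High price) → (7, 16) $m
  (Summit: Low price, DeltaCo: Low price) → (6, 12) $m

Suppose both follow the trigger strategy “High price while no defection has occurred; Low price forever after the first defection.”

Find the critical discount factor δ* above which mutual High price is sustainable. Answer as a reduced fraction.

3/4

Summit's threshold: (10−7)/(10−6) = 3/4.
DeltaCo's threshold: (22−16)/(22−12) = 3/5.
3/4 > 3/5, so Summit binds and δ* = 3/4.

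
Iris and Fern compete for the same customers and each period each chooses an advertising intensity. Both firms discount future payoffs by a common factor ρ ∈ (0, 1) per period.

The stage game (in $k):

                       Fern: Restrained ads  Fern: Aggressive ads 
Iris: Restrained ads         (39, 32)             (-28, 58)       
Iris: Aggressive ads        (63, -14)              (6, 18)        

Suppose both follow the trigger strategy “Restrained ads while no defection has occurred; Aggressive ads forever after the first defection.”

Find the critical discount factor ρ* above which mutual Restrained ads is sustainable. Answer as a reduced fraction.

Iris: cooperation gives 39 each period; deviation gives 63 once then 6 forever.
  39/(1−ρ) ≥ 63 + 6ρ/(1−ρ) ⇒ ρ ≥ 24/57 = 8/19.
Fern: cooperation gives 32 each period; deviation gives 58 once then 18 forever.
  ρ ≥ 26/40 = 13/20.
Both must hold, so the binding constraint is Fern's: ρ ≥ 13/20.

13/20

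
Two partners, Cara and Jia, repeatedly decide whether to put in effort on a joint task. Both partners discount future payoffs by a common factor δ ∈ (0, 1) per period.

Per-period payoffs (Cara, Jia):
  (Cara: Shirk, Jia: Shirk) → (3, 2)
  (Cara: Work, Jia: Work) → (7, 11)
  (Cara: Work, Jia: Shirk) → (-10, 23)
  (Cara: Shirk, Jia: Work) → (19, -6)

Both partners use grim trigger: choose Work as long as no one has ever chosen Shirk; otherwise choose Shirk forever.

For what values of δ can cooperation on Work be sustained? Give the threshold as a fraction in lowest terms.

3/4

Cara's threshold: (19−7)/(19−3) = 3/4.
Jia's threshold: (23−11)/(23−2) = 4/7.
3/4 > 4/7, so Cara binds and δ* = 3/4.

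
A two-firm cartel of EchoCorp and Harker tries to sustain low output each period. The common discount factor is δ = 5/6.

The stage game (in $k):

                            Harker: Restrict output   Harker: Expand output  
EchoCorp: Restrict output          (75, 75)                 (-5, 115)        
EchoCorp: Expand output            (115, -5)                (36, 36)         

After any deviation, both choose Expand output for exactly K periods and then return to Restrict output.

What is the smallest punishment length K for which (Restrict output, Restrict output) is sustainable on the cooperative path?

2

Need Σ_{k=1}^{K} δ^k ≥ (115−75)/(75−36) = 1.0256 at δ = 5/6.
At K = 1 the sum is 0.8333 < 1.0256; at K = 2 it is 1.5278 ≥ 1.0256.
So the minimum punishment length is K = 2.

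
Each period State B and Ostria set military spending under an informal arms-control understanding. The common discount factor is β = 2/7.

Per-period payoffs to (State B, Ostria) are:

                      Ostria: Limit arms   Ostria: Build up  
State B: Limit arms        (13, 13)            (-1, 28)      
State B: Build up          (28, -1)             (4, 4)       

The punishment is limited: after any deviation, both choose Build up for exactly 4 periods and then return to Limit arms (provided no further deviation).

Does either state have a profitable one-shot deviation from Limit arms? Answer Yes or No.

Comparing payoff streams over the 5 periods until play realigns: cooperate → 13(1+β+…+β^4); deviate → 28 + 4(β+…+β^4).
Cooperation is sustained iff (13−4)(β+…+β^4) ≥ 28−13.
β+…+β^4 = 2/7·(1−(2/7)^4)/(1−2/7) = 0.3973, and (28−13)/(13−4) = 1.6667.
0.3973 < 1.6667, so cooperation is not sustainable.

Yes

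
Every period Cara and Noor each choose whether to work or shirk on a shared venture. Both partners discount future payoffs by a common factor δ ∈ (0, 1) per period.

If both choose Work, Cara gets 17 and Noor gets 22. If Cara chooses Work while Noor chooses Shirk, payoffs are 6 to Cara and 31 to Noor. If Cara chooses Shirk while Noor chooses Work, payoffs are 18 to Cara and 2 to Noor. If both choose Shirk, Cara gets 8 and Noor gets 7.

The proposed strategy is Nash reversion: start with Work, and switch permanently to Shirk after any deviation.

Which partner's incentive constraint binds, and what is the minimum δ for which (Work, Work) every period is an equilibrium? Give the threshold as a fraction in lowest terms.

Noor; δ ≥ 3/8

Cara's threshold: (18−17)/(18−8) = 1/10.
Noor's threshold: (31−22)/(31−7) = 3/8.
1/10 < 3/8, so Noor binds and δ* = 3/8.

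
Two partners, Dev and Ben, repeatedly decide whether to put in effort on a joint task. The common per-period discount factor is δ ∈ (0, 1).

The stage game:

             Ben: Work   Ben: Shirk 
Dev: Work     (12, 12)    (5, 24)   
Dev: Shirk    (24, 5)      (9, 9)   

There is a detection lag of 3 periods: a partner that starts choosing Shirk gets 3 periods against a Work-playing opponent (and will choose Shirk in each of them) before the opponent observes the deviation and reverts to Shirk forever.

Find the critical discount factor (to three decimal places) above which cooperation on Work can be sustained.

The best deviation is to choose Shirk for all 3 undetected periods, earning 24 each, then 9 forever once detected.
Deviation value: 24(1−δ^3)/(1−δ) + 9δ^3/(1−δ); cooperation value: 12/(1−δ).
IC: 12 ≥ 24(1−δ^3) + 9δ^3 = 24 − 15δ^3.
So δ^3 ≥ 12/15 = 4/5, giving δ ≥ (4/5)^(1/3) ≈ 0.928.

0.928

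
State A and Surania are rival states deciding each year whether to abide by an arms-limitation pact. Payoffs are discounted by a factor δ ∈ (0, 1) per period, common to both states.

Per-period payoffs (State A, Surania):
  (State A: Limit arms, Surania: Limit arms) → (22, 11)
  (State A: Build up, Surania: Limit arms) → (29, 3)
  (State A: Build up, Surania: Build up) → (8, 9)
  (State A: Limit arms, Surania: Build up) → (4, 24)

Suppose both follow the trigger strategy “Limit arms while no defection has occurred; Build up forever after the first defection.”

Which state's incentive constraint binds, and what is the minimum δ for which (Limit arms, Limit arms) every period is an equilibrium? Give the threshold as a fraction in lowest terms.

Surania; δ ≥ 13/15

State A: cooperation gives 22 each period; deviation gives 29 once then 8 forever.
  22/(1−δ) ≥ 29 + 8δ/(1−δ) ⇒ δ ≥ 7/21 = 1/3.
Surania: cooperation gives 11 each period; deviation gives 24 once then 9 forever.
  δ ≥ 13/15.
Both must hold, so the binding constraint is Surania's: δ ≥ 13/15.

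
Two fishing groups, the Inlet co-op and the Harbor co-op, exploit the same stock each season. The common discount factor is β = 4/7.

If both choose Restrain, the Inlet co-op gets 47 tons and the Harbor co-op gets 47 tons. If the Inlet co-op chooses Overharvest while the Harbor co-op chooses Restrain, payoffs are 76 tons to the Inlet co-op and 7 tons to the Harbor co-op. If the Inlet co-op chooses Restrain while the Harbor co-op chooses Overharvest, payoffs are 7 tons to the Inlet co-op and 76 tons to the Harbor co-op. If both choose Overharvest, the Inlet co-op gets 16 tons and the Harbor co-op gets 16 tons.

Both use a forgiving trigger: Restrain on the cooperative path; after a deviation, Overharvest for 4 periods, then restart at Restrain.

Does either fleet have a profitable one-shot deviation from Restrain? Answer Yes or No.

No

IC: β+…+β^4 ≥ (76−47)/(47−16) = 29/31.
At β = 4/7: partial sum = 1.1912 ≥ 0.9355. Cooperation sustainable.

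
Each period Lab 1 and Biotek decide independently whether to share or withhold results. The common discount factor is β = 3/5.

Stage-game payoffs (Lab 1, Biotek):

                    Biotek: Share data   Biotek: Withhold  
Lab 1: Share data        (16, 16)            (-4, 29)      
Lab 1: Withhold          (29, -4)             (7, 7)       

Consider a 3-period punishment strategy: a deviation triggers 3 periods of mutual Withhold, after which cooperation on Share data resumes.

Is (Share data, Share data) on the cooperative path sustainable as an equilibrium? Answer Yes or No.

No

A one-shot deviation gives 29 now, then 7 for 3 periods, then back to 16.
Gain from deviating: (29−16) today; loss: (16−7) in each of the next 3 periods.
No-deviation condition: (16−7)(β+…+β^3) ≥ 29−16, i.e. β+…+β^3 ≥ 13/9.
At β = 3/5: β+…+β^3 = 1.1760 < 1.4444.
So cooperation is not sustainable.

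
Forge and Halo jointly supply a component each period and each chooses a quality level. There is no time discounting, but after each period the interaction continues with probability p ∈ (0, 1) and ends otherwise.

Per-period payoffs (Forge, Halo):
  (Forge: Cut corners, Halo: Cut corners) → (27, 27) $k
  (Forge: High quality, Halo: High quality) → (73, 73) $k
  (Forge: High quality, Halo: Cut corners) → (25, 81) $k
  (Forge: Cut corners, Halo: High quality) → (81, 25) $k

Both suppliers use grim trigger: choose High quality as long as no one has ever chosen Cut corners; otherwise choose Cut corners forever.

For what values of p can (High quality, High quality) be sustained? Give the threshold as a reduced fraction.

4/27

With no time discounting, the continuation probability p plays the role of the discount factor.
Grim-trigger IC: 73/(1−p) ≥ 81 + 27p/(1−p) ⇒ p ≥ (81−73)/(81−27) = 4/27.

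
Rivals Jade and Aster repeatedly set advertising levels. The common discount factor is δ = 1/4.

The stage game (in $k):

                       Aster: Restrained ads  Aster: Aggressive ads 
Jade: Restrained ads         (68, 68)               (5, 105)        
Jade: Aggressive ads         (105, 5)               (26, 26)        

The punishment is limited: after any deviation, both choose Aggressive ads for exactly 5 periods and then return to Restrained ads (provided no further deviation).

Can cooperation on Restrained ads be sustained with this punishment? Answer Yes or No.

A one-shot deviation gives 105 now, then 26 for 5 periods, then back to 68.
Gain from deviating: (105−68) today; loss: (68−26) in each of the next 5 periods.
No-deviation condition: (68−26)(δ+…+δ^5) ≥ 105−68, i.e. δ+…+δ^5 ≥ 37/42.
At δ = 1/4: δ+…+δ^5 = 0.3330 < 0.8810.
So cooperation is not sustainable.

No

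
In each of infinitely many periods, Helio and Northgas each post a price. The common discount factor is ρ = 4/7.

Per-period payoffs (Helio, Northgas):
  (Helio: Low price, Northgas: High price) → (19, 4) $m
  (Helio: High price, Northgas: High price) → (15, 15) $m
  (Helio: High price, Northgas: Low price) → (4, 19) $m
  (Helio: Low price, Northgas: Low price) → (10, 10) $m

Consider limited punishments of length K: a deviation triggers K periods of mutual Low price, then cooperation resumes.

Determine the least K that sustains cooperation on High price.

2

No profitable deviation requires (15−10)(ρ+…+ρ^K) ≥ 19−15, i.e. ρ+…+ρ^K ≥ 4/5 ≈ 0.8000.
With ρ = 4/7, the partial sums are K=1: 0.5714, K=2: 0.8980.
K = 2 is the first length at which the sum reaches 0.8000.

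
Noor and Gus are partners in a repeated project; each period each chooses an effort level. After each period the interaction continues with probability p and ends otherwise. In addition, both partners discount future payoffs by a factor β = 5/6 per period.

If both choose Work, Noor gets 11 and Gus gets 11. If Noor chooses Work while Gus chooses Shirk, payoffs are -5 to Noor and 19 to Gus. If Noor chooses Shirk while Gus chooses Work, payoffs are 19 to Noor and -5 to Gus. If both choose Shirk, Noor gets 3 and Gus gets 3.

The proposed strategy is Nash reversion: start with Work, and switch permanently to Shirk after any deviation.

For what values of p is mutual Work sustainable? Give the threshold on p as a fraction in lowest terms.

3/5

With continuation probability p and discount β, the effective per-period discount factor is βp.
Grim-trigger IC: βp ≥ (19−11)/(19−3) = 1/2.
So p ≥ (1/2)/(5/6) = 3/5.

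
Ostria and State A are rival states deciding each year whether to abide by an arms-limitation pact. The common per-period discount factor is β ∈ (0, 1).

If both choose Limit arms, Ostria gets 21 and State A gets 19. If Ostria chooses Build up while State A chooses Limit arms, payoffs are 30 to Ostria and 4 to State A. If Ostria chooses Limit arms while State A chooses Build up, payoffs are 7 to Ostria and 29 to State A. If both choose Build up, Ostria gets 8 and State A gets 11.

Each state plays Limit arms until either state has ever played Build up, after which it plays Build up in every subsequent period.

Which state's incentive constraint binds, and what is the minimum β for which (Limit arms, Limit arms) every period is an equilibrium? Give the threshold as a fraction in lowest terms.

Ostria's threshold: (30−21)/(30−8) = 9/22.
State A's threshold: (29−19)/(29−11) = 5/9.
9/22 < 5/9, so State A binds and β* = 5/9.

State A; β ≥ 5/9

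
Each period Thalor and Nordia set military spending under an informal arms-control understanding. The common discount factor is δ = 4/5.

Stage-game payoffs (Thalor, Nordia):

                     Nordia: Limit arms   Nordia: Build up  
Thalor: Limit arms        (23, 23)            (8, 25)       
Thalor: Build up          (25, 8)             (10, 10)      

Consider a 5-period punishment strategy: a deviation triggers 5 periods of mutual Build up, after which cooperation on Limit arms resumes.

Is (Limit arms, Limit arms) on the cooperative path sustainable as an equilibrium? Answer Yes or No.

Yes

A one-shot deviation gives 25 now, then 10 for 5 periods, then back to 23.
Gain from deviating: (25−23) today; loss: (23−10) in each of the next 5 periods.
No-deviation condition: (23−10)(δ+…+δ^5) ≥ 25−23, i.e. δ+…+δ^5 ≥ 2/13.
At δ = 4/5: δ+…+δ^5 = 2.6893 ≥ 0.1538.
So cooperation is sustainable.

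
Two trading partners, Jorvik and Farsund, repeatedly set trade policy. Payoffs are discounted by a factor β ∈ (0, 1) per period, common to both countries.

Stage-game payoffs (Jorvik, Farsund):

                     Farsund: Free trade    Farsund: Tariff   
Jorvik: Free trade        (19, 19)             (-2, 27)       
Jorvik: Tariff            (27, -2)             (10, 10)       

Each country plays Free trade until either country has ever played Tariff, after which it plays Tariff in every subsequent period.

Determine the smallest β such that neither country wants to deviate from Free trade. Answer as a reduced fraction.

8/17

Under grim trigger the critical discount factor is (T−C)/(T−P) with T = 27, C = 19, P = 10.
β* = (27−19)/(27−10) = 8/17.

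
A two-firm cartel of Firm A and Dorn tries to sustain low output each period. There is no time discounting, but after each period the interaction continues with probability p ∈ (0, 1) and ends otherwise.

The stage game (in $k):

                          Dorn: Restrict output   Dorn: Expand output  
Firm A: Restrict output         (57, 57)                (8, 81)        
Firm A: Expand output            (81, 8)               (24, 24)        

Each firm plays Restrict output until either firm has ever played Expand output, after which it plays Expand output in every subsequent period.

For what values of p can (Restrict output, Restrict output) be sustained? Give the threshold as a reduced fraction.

With no time discounting, the continuation probability p plays the role of the discount factor.
Grim-trigger IC: 57/(1−p) ≥ 81 + 24p/(1−p) ⇒ p ≥ (81−57)/(81−24) = 8/19.

8/19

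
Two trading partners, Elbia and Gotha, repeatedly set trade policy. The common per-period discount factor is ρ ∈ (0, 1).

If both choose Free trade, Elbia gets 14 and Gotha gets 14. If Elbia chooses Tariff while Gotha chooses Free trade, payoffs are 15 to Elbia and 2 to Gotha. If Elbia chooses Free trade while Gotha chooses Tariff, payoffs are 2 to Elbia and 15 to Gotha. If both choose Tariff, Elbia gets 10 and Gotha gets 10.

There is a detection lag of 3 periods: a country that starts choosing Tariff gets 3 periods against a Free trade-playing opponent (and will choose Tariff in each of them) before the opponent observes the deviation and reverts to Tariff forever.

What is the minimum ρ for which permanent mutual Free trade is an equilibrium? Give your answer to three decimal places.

A deviator earns 15 for 3 periods, then 10 forever; cooperating earns 14 forever. Multiplying the IC by (1−ρ):
14 ≥ 15(1−ρ^3) + 10ρ^3, so 5·ρ^3 ≥ 1 and ρ^3 ≥ 1/5.
ρ ≥ (1/5)^(1/3) ≈ 0.585.

0.585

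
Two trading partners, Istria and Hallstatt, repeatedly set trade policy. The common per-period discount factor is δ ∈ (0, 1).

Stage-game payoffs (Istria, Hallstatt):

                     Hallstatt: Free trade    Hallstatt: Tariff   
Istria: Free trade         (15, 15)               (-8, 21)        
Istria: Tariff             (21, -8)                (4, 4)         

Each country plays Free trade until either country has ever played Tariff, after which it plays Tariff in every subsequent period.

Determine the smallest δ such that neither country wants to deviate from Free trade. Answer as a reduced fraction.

6/17

One-period gain from deviating is 21 − 15 = 6. The loss is 15 − 4 = 11 in every subsequent period, with present value 11·δ/(1−δ).
Deviation is unprofitable when 11·δ/(1−δ) ≥ 6, i.e. δ/(1−δ) ≥ 6/11.
Equivalently δ ≥ 6/(6+11) = 6/17.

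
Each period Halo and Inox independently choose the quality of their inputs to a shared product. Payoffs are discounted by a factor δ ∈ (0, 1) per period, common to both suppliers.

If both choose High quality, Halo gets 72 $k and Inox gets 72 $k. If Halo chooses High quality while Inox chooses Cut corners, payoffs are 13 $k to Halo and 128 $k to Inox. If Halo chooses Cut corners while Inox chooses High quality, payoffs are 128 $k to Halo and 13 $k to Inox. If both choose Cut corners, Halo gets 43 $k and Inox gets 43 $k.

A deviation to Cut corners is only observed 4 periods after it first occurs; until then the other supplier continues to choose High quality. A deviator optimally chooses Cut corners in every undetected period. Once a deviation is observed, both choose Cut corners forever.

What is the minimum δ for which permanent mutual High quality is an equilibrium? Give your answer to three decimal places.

0.901

The best deviation is to choose Cut corners for all 4 undetected periods, earning 128 each, then 43 forever once detected.
Deviation value: 128(1−δ^4)/(1−δ) + 43δ^4/(1−δ); cooperation value: 72/(1−δ).
IC: 72 ≥ 128(1−δ^4) + 43δ^4 = 128 − 85δ^4.
So δ^4 ≥ 56/85, giving δ ≥ (56/85)^(1/4) ≈ 0.901.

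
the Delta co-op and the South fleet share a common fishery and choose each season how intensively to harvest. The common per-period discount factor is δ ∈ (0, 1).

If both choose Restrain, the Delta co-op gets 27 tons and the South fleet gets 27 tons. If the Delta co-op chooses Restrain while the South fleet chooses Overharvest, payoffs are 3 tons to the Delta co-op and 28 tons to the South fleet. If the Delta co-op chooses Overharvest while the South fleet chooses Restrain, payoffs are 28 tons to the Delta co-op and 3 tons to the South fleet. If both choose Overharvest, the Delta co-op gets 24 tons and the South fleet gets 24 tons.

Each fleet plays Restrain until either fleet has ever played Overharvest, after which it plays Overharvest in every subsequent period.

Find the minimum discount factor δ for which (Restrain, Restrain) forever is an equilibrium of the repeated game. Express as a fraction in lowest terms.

Cooperation forever yields 27 each period: 27/(1−δ).
Deviating yields 28 once, then 24 forever: 28 + 24δ/(1−δ).
No profitable deviation requires 27/(1−δ) ≥ 28 + 24δ/(1−δ).
Multiplying by (1−δ): 27 ≥ 28(1−δ) + 24δ = 28 − 4δ.
So 4δ ≥ 1, i.e. δ ≥ 1/4.

1/4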